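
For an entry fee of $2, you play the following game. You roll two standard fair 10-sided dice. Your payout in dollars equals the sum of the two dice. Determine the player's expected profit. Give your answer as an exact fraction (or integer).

Distribution of the sum of the two dice: 2 w.p. 1/100, 3 w.p. 1/50, 4 w.p. 3/100, 5 w.p. 1/25, 6 w.p. 1/20, 7 w.p. 3/50, …
E[payout] = (1/100)·2 + (1/50)·3 + (3/100)·4 + (1/25)·5 + (1/20)·6 + (3/50)·7 + (7/100)·8 + (2/25)·9 + (9/100)·10 + (1/10)·11 + (9/100)·12 + (2/25)·13 + (7/100)·14 + (3/50)·15 + (1/20)·16 + (1/25)·17 + (3/100)·18 + (1/50)·19 + (1/100)·20 = 11
Expected profit = 11 − 2 = 9

$9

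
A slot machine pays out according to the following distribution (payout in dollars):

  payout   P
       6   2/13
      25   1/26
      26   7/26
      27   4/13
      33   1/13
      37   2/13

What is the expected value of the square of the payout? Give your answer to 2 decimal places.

730.27

E[X²] = (2/13)·36 + (1/26)·625 + (7/26)·676 + (4/13)·729 + (1/13)·1089 + (2/13)·1369
     = 18987/26 ≈ 730.27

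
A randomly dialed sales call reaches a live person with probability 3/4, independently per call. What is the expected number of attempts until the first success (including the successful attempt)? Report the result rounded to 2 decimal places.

For a geometric distribution, E[trials] = 1/p = 1/(3/4) = 4/3.
≈ 1.33

1.33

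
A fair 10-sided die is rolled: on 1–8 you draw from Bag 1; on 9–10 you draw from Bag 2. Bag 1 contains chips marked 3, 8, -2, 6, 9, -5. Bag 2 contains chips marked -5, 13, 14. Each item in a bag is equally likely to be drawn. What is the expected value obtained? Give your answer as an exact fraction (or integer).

4

E[X | Bag 1] = (3 + 8 − 2 + 6 + 9 − 5)/6 = 19/6
E[X | Bag 2] = (-5 + 13 + 14)/3 = 22/3
E[X] = (4/5)·19/6 + (1/5)·22/3 = 4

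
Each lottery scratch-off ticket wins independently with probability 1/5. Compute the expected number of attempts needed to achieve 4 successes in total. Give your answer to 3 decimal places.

By linearity (sum of 4 independent geometric waits), E[trials] = 4/p = 4/(1/5) = 20.
≈ 20.000

20.000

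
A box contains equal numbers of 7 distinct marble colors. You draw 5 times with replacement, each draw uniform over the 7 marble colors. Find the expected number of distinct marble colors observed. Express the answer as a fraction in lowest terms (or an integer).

Let Xⱼ=1 if type j appears at least once. P(Xⱼ=1) = 1 − ((7−1)/7)^5 = 9031/16807.
E[#distinct] = 7·9031/16807 = 9031/2401.

9031/2401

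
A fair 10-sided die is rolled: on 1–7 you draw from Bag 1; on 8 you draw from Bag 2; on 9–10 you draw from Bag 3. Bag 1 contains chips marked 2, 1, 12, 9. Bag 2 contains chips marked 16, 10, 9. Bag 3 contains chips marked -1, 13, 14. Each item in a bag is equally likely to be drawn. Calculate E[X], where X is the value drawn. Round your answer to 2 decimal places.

7.10

E[X | Bag 1] = (2 + 1 + 12 + 9)/4 = 6
E[X | Bag 2] = (16 + 10 + 9)/3 = 35/3
E[X | Bag 3] = (-1 + 13 + 14)/3 = 26/3
E[X] = (7/10)·6 + (1/10)·35/3 + (1/5)·26/3 = 71/10 ≈ 7.10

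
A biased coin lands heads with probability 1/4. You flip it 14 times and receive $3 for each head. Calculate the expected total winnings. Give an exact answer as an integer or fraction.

E[#heads] = 14·1/4 = 7/2 (linearity over flips).
E[winnings] = 3·7/2 = 21/2.

21/2 dollars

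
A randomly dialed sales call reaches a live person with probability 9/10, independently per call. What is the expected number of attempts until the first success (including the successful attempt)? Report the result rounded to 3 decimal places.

For a geometric distribution, E[trials] = 1/p = 1/(9/10) = 10/9.
≈ 1.111

1.111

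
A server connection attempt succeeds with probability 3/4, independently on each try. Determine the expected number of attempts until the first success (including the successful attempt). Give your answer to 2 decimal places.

For a geometric distribution, E[trials] = 1/p = 1/(3/4) = 4/3.
≈ 1.33

1.33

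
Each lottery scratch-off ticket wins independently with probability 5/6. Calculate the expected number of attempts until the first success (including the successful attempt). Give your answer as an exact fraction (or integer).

For a geometric distribution, E[trials] = 1/p = 1/(5/6) = 6/5.

6/5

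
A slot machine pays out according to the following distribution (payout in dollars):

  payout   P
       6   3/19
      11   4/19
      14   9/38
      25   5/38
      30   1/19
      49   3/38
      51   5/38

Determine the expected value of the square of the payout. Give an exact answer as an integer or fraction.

28081/38

E[X²] = (3/19)·36 + (4/19)·121 + (9/38)·196 + (5/38)·625 + (1/19)·900 + (3/38)·2401 + (5/38)·2601
     = 28081/38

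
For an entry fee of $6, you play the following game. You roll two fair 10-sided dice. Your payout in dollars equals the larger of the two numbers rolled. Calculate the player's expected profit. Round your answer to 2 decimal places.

Distribution of the larger of the two numbers rolled: 1 w.p. 1/100, 2 w.p. 3/100, 3 w.p. 1/20, 4 w.p. 7/100, 5 w.p. 9/100, 6 w.p. 11/100, …
E[payout] = (1/100)·1 + (3/100)·2 + (1/20)·3 + (7/100)·4 + (9/100)·5 + (11/100)·6 + (13/100)·7 + (3/20)·8 + (17/100)·9 + (19/100)·10 = 143/20
Expected profit = 143/20 − 6 = 23/20 ≈ $1.15

$1.15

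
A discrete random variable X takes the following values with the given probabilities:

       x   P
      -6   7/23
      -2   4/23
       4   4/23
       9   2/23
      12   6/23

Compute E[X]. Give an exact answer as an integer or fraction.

E[X] = (7/23)·(-6) + (4/23)·(-2) + (4/23)·4 + (2/23)·9 + (6/23)·12
     = 56/23

56/23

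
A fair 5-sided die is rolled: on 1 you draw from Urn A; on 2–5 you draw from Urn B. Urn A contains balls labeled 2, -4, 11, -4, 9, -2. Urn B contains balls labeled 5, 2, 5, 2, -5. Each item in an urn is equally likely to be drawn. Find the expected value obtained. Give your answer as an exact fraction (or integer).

E[X | Urn A] = (2 − 4 + 11 − 4 + 9 − 2)/6 = 2
E[X | Urn B] = (5 + 2 + 5 + 2 − 5)/5 = 9/5
E[X] = (1/5)·2 + (4/5)·9/5 = 46/25

46/25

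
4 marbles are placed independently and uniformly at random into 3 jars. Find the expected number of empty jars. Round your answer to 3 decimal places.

Let Xⱼ=1 if jar j is empty. P(Xⱼ=1) = ((3-1)/3)^4 = 16/81.
By linearity, E[#empty] = 3·16/81 = 16/27.
≈ 0.593

0.593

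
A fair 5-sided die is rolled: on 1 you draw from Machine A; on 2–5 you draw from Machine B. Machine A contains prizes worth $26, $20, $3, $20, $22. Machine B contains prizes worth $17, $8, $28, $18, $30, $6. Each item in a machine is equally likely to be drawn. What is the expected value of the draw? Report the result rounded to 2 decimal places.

E[X | Machine A] = (26 + 20 + 3 + 20 + 22)/5 = 91/5
E[X | Machine B] = (17 + 8 + 28 + 18 + 30 + 6)/6 = 107/6
E[X] = (1/5)·91/5 + (4/5)·107/6 = 1343/75 ≈ 17.91

$17.91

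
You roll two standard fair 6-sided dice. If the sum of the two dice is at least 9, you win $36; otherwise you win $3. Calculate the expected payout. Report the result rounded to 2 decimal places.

$12.17

E[payout] = (13/18)·3 + (5/18)·36 = 73/6
≈ $12.17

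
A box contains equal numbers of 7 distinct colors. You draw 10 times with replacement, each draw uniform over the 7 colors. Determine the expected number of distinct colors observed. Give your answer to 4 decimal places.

Let Xⱼ=1 if type j appears at least once. P(Xⱼ=1) = 1 − ((7−1)/7)^10 = 222009073/282475249.
E[#distinct] = 7·222009073/282475249 = 222009073/40353607.
≈ 5.5016

5.5016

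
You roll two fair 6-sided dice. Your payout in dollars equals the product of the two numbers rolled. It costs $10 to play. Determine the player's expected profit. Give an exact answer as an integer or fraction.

9/4 dollars

Distribution of the product of the two numbers rolled: 1 w.p. 1/36, 2 w.p. 1/18, 3 w.p. 1/18, 4 w.p. 1/12, 5 w.p. 1/18, 6 w.p. 1/9, …
E[payout] = (1/36)·1 + (1/18)·2 + (1/18)·3 + (1/12)·4 + (1/18)·5 + (1/9)·6 + (1/18)·8 + (1/36)·9 + (1/18)·10 + (1/9)·12 + (1/18)·15 + (1/36)·16 + (1/18)·18 + (1/18)·20 + (1/18)·24 + (1/36)·25 + (1/18)·30 + (1/36)·36 = 49/4
Expected profit = 49/4 − 10 = 9/4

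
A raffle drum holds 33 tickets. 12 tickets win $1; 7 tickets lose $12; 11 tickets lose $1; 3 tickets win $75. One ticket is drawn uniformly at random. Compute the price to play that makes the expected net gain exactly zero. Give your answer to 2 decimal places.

E[payout] = (12/33)·1 + (7/33)·(-12) + (11/33)·(-1) + (3/33)·75 = 142/33
Fair fee = E[payout] = 142/33 ≈ $4.30

$4.30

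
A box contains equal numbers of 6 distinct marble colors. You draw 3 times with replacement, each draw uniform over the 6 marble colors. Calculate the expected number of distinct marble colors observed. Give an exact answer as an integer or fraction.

Let Xⱼ=1 if type j appears at least once. P(Xⱼ=1) = 1 − ((6−1)/6)^3 = 91/216.
E[#distinct] = 6·91/216 = 91/36.

91/36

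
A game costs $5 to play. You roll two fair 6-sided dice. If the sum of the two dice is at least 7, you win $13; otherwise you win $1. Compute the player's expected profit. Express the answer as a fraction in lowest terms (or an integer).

$3

E[payout] = (5/12)·1 + (7/12)·13 = 8
Expected profit = 8 − 5 = 3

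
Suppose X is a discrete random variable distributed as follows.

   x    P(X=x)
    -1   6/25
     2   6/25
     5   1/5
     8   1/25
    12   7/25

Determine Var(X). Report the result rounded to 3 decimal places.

E[X] = (6/25)·(-1) + (6/25)·2 + (1/5)·5 + (1/25)·8 + (7/25)·12 = 123/25
E[X²] = (6/25)·1 + (6/25)·4 + (1/5)·25 + (1/25)·64 + (7/25)·144 = 1227/25
Var(X) = 1227/25 − (123/25)² = 15546/625 ≈ 24.874

24.874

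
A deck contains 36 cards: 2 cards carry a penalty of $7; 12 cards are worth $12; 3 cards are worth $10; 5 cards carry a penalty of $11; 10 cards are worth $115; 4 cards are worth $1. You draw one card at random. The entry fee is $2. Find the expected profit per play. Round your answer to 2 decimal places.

$32.97

E[payout] = (2/36)·(-7) + (12/36)·12 + (3/36)·10 + (5/36)·(-11) + (10/36)·115 + (4/36)·1 = 1259/36
Expected profit = 1259/36 − 2 = 1187/36 ≈ $32.97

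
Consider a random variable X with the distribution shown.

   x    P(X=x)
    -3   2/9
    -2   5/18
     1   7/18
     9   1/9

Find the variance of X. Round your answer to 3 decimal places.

E[X] = (2/9)·(-3) + (5/18)·(-2) + (7/18)·1 + (1/9)·9 = 1/6
E[X²] = (2/9)·9 + (5/18)·4 + (7/18)·1 + (1/9)·81 = 25/2
Var(X) = 25/2 − (1/6)² = 449/36 ≈ 12.472

12.472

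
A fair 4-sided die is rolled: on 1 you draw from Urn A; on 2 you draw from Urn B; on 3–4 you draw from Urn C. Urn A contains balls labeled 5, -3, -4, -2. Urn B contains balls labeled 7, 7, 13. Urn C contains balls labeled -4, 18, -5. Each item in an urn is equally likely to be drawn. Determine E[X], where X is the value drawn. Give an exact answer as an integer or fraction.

E[X | Urn A] = (5 − 3 − 4 − 2)/4 = -1
E[X | Urn B] = (7 + 7 + 13)/3 = 9
E[X | Urn C] = (-4 + 18 − 5)/3 = 3
E[X] = (1/4)·(-1) + (1/4)·9 + (1/2)·3 = 7/2

7/2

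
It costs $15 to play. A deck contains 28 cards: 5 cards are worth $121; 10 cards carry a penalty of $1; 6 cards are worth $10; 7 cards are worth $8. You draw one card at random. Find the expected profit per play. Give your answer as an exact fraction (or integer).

291/28 dollars

E[payout] = (5/28)·121 + (10/28)·(-1) + (6/28)·10 + (7/28)·8 = 711/28
Expected profit = 711/28 − 15 = 291/28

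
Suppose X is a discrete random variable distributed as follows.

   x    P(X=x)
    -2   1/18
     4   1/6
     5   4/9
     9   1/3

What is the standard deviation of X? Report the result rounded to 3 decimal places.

2.760

E[X] = 52/9, E[X²] = 41
Var(X) = E[X²] − (E[X])² = 41 − 2704/81 = 617/81
SD(X) = √(617/81) ≈ 2.760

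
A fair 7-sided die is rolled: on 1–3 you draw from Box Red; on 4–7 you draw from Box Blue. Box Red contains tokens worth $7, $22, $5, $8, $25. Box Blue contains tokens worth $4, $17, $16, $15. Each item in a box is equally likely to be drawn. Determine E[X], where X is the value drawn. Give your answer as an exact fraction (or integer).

461/35 dollars

E[X | Box Red] = (7 + 22 + 5 + 8 + 25)/5 = 67/5
E[X | Box Blue] = (4 + 17 + 16 + 15)/4 = 13
E[X] = (3/7)·67/5 + (4/7)·13 = 461/35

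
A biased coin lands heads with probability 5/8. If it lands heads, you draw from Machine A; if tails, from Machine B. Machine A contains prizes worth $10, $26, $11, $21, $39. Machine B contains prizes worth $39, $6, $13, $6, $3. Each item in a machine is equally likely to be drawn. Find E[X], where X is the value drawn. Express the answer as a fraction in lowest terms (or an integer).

E[X | Machine A] = (10 + 26 + 11 + 21 + 39)/5 = 107/5
E[X | Machine B] = (39 + 6 + 13 + 6 + 3)/5 = 67/5
E[X] = (5/8)·107/5 + (3/8)·67/5 = 92/5

92/5 dollars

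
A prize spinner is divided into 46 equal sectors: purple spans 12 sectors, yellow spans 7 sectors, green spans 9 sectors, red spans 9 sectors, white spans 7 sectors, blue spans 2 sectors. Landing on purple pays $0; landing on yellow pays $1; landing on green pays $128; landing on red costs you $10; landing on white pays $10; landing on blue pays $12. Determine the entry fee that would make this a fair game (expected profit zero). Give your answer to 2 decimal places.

E[payout] = (12/46)·0 + (7/46)·1 + (9/46)·128 + (9/46)·(-10) + (7/46)·10 + (2/46)·12 = 1163/46
Fair fee = E[payout] = 1163/46 ≈ $25.28

$25.28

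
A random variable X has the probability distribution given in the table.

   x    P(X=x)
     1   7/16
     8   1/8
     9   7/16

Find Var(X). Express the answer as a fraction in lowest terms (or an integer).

E[X] = (7/16)·1 + (1/8)·8 + (7/16)·9 = 43/8
E[X²] = (7/16)·1 + (1/8)·64 + (7/16)·81 = 351/8
Var(X) = 351/8 − (43/8)² = 959/64

959/64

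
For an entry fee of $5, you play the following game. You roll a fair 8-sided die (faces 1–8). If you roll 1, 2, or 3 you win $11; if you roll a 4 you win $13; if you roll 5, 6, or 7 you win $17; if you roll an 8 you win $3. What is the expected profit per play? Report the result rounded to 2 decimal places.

E[payout] = (1/8)·3 + (3/8)·11 + (1/8)·13 + (3/8)·17 = 25/2
Expected profit = 25/2 − 5 = 15/2 ≈ $7.50

$7.50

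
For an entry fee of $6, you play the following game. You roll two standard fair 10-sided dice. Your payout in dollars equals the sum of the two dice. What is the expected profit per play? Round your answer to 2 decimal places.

$5.00

Distribution of the sum of the two dice: 2 w.p. 1/100, 3 w.p. 1/50, 4 w.p. 3/100, 5 w.p. 1/25, 6 w.p. 1/20, 7 w.p. 3/50, …
E[payout] = (1/100)·2 + (1/50)·3 + (3/100)·4 + (1/25)·5 + (1/20)·6 + (3/50)·7 + (7/100)·8 + (2/25)·9 + (9/100)·10 + (1/10)·11 + (9/100)·12 + (2/25)·13 + (7/100)·14 + (3/50)·15 + (1/20)·16 + (1/25)·17 + (3/100)·18 + (1/50)·19 + (1/100)·20 = 11
Expected profit = 11 − 6 = 5 ≈ $5.00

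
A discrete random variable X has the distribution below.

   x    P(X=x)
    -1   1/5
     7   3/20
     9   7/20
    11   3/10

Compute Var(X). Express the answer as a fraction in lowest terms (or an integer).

E[X] = (1/5)·(-1) + (3/20)·7 + (7/20)·9 + (3/10)·11 = 73/10
E[X²] = (1/5)·1 + (3/20)·49 + (7/20)·81 + (3/10)·121 = 361/5
Var(X) = 361/5 − (73/10)² = 1891/100

1891/100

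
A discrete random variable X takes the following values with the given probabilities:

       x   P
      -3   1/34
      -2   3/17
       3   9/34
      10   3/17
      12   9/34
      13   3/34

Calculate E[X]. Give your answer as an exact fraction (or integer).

219/34

E[X] = (1/34)·(-3) + (3/17)·(-2) + (9/34)·3 + (3/17)·10 + (9/34)·12 + (3/34)·13
     = 219/34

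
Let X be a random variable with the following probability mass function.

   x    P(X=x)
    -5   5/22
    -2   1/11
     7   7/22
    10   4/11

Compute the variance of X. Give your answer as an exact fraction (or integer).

E[X] = (5/22)·(-5) + (1/11)·(-2) + (7/22)·7 + (4/11)·10 = 50/11
E[X²] = (5/22)·25 + (1/11)·4 + (7/22)·49 + (4/11)·100 = 58
Var(X) = 58 − (50/11)² = 4518/121

4518/121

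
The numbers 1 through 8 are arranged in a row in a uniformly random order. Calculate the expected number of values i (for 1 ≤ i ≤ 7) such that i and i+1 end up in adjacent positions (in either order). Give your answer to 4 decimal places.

1.7500

For each i ∈ {1,…,7}, let Xᵢ = 1 if i and i+1 are adjacent. P(Xᵢ=1) = 2·(8−1)!/8! = 2/8.
By linearity, E[ΣXᵢ] = (7)·(2/8) = 7/4.
≈ 1.7500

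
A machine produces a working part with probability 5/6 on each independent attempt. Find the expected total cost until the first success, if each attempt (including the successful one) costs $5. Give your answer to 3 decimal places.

E[#attempts] = 1/p = 6/5; E[cost] = 5·6/5 = 6.
≈ 6.000

$6.000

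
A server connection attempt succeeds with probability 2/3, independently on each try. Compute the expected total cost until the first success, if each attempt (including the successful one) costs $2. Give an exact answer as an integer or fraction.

$3

E[#attempts] = 1/p = 3/2; E[cost] = 2·3/2 = 3.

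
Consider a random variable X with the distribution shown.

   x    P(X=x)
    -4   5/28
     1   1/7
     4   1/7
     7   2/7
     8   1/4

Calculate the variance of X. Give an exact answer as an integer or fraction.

E[X] = (5/28)·(-4) + (1/7)·1 + (1/7)·4 + (2/7)·7 + (1/4)·8 = 4
E[X²] = (5/28)·16 + (1/7)·1 + (1/7)·16 + (2/7)·49 + (1/4)·64 = 247/7
Var(X) = 247/7 − (4)² = 135/7

135/7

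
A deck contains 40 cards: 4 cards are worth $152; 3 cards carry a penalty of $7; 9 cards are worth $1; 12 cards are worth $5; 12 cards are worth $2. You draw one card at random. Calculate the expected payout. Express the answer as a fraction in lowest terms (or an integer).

E[payout] = (4/40)·152 + (3/40)·(-7) + (9/40)·1 + (12/40)·5 + (12/40)·2 = 17

$17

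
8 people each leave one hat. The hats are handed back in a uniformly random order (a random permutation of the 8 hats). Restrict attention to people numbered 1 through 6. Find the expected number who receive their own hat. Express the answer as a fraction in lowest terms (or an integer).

Let Xᵢ = 1 if person i gets their own hat. For each i, P(Xᵢ=1) = 1/8.
By linearity of expectation, E[X₁+…+X_6] = 6·(1/8) = 3/4.

3/4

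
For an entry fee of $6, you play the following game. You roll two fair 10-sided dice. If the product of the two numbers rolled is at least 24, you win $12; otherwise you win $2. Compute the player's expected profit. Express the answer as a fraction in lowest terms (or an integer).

6/5 dollars

E[payout] = (12/25)·2 + (13/25)·12 = 36/5
Expected profit = 36/5 − 6 = 6/5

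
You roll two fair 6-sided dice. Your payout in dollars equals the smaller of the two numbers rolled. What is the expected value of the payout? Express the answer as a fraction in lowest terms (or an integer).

91/36 dollars

Distribution of the smaller of the two numbers rolled: 1 w.p. 11/36, 2 w.p. 1/4, 3 w.p. 7/36, 4 w.p. 5/36, 5 w.p. 1/12, 6 w.p. 1/36
E[payout] = (11/36)·1 + (1/4)·2 + (7/36)·3 + (5/36)·4 + (1/12)·5 + (1/36)·6 = 91/36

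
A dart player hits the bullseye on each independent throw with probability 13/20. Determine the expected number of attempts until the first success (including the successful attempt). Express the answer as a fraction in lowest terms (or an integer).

20/13

For a geometric distribution, E[trials] = 1/p = 1/(13/20) = 20/13.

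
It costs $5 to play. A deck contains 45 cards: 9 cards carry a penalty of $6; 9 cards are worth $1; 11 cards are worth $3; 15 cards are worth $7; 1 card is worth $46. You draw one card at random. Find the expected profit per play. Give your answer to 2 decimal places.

E[payout] = (9/45)·(-6) + (9/45)·1 + (11/45)·3 + (15/45)·7 + (1/45)·46 = 139/45
Expected profit = 139/45 − 5 = -86/45 ≈ -$1.91

-$1.91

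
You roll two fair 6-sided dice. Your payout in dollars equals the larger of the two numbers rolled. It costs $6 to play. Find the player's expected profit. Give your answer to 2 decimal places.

-$1.53

Distribution of the larger of the two numbers rolled: 1 w.p. 1/36, 2 w.p. 1/12, 3 w.p. 5/36, 4 w.p. 7/36, 5 w.p. 1/4, 6 w.p. 11/36
E[payout] = (1/36)·1 + (1/12)·2 + (5/36)·3 + (7/36)·4 + (1/4)·5 + (11/36)·6 = 161/36
Expected profit = 161/36 − 6 = -55/36 ≈ -$1.53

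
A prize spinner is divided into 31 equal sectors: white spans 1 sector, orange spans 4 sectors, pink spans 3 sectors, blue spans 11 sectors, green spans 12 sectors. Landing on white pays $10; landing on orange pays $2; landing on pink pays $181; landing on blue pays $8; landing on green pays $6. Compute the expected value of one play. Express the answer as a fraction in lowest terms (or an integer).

721/31 dollars

E[payout] = (1/31)·10 + (4/31)·2 + (3/31)·181 + (11/31)·8 + (12/31)·6 = 721/31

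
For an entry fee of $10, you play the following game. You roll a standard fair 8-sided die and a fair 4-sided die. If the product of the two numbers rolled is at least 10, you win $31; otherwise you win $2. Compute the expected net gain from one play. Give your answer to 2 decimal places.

E[payout] = (17/32)·2 + (15/32)·31 = 499/32
Expected profit = 499/32 − 10 = 179/32 ≈ $5.59

$5.59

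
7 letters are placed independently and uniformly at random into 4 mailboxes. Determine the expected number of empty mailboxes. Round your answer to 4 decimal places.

Let Xⱼ=1 if mailbox j is empty. P(Xⱼ=1) = ((4-1)/4)^7 = 2187/16384.
By linearity, E[#empty] = 4·2187/16384 = 2187/4096.
≈ 0.5339

0.5339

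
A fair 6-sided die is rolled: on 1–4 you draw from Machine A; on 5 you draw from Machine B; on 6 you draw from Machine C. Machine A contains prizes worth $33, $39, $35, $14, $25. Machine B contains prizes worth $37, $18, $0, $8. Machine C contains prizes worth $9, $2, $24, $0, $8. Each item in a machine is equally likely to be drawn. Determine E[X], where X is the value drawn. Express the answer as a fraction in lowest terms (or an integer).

941/40 dollars

E[X | Machine A] = (33 + 39 + 35 + 14 + 25)/5 = 146/5
E[X | Machine B] = (37 + 18 + 0 + 8)/4 = 63/4
E[X | Machine C] = (9 + 2 + 24 + 0 + 8)/5 = 43/5
E[X] = (2/3)·146/5 + (1/6)·63/4 + (1/6)·43/5 = 941/40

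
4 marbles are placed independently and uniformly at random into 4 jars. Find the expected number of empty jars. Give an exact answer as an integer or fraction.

Let Xⱼ=1 if jar j is empty. P(Xⱼ=1) = ((4-1)/4)^4 = 81/256.
By linearity, E[#empty] = 4·81/256 = 81/64.

81/64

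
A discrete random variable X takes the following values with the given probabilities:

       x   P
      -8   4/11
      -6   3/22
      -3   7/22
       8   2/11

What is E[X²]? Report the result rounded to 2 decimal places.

E[X²] = (4/11)·64 + (3/22)·36 + (7/22)·9 + (2/11)·64
     = 939/22 ≈ 42.68

42.68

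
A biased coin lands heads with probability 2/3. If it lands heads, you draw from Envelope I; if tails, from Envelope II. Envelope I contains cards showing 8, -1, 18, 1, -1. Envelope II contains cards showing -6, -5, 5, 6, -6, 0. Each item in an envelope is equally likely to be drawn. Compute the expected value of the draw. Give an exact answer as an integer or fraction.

3

E[X | Envelope I] = (8 − 1 + 18 + 1 − 1)/5 = 5
E[X | Envelope II] = (-6 − 5 + 5 + 6 − 6 + 0)/6 = -1
E[X] = (2/3)·5 + (1/3)·(-1) = 3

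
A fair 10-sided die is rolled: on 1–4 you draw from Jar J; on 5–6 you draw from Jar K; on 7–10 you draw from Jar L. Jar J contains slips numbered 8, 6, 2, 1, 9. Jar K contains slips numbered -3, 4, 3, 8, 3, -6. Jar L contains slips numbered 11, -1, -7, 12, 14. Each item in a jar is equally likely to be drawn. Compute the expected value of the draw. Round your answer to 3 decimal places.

E[X | Jar J] = (8 + 6 + 2 + 1 + 9)/5 = 26/5
E[X | Jar K] = (-3 + 4 + 3 + 8 + 3 − 6)/6 = 3/2
E[X | Jar L] = (11 − 1 − 7 + 12 + 14)/5 = 29/5
E[X] = (2/5)·26/5 + (1/5)·3/2 + (2/5)·29/5 = 47/10 ≈ 4.700

4.700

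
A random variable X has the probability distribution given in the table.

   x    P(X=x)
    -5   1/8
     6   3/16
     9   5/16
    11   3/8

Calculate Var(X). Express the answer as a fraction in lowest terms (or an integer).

6463/256

E[X] = (1/8)·(-5) + (3/16)·6 + (5/16)·9 + (3/8)·11 = 119/16
E[X²] = (1/8)·25 + (3/16)·36 + (5/16)·81 + (3/8)·121 = 1289/16
Var(X) = 1289/16 − (119/16)² = 6463/256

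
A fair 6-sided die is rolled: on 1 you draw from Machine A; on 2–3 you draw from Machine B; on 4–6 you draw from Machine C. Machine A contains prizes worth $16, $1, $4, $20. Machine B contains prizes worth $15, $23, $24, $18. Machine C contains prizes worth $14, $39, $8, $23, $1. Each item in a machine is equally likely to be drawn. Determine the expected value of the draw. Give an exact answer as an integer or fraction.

135/8 dollars

E[X | Machine A] = (16 + 1 + 4 + 20)/4 = 41/4
E[X | Machine B] = (15 + 23 + 24 + 18)/4 = 20
E[X | Machine C] = (14 + 39 + 8 + 23 + 1)/5 = 17
E[X] = (1/6)·41/4 + (1/3)·20 + (1/2)·17 = 135/8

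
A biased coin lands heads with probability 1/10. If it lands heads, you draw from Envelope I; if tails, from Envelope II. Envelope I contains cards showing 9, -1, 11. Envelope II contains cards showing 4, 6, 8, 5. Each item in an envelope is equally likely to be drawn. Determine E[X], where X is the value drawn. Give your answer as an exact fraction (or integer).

697/120

E[X | Envelope I] = (9 − 1 + 11)/3 = 19/3
E[X | Envelope II] = (4 + 6 + 8 + 5)/4 = 23/4
E[X] = (1/10)·19/3 + (9/10)·23/4 = 697/120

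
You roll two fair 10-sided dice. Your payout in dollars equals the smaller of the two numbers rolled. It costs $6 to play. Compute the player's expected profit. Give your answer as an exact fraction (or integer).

Distribution of the smaller of the two numbers rolled: 1 w.p. 19/100, 2 w.p. 17/100, 3 w.p. 3/20, 4 w.p. 13/100, 5 w.p. 11/100, 6 w.p. 9/100, …
E[payout] = (19/100)·1 + (17/100)·2 + (3/20)·3 + (13/100)·4 + (11/100)·5 + (9/100)·6 + (7/100)·7 + (1/20)·8 + (3/100)·9 + (1/100)·10 = 77/20
Expected profit = 77/20 − 6 = -43/20

-43/20 dollars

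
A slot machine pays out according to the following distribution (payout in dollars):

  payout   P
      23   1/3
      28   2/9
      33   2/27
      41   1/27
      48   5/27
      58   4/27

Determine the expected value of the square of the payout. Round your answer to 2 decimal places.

E[X²] = (1/3)·529 + (2/9)·784 + (2/27)·1089 + (1/27)·1681 + (5/27)·2304 + (4/27)·3364
     = 38300/27 ≈ 1418.52

1418.52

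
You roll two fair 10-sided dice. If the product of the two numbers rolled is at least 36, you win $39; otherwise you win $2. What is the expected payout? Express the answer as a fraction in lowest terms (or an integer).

299/20 dollars

E[payout] = (13/20)·2 + (7/20)·39 = 299/20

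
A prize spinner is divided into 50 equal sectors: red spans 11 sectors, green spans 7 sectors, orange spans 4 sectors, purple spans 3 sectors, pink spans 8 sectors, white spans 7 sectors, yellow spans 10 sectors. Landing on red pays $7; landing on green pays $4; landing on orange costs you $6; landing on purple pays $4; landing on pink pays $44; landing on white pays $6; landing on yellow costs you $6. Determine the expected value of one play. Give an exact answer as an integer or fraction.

427/50 dollars

E[payout] = (11/50)·7 + (7/50)·4 + (4/50)·(-6) + (3/50)·4 + (8/50)·44 + (7/50)·6 + (10/50)·(-6) = 427/50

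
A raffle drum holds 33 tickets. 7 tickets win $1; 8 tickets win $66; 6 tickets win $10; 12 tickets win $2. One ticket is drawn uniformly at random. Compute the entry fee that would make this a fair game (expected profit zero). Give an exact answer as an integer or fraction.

E[payout] = (7/33)·1 + (8/33)·66 + (6/33)·10 + (12/33)·2 = 619/33
Fair fee = E[payout] = 619/33

619/33 dollars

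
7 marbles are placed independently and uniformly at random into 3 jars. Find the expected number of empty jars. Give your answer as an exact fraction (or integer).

128/729

Let Xⱼ=1 if jar j is empty. P(Xⱼ=1) = ((3-1)/3)^7 = 128/2187.
By linearity, E[#empty] = 3·128/2187 = 128/729.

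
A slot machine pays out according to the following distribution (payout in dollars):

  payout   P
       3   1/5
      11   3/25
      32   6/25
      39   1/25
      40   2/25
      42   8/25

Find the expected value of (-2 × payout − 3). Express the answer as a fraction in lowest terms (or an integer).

E[-2x-3] = (1/5)·(-9) + (3/25)·(-25) + (6/25)·(-67) + (1/25)·(-81) + (2/25)·(-83) + (8/25)·(-87)
     = -293/5

-293/5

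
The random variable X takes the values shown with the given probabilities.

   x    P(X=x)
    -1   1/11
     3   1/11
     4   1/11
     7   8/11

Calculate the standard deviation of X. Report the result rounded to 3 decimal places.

E[X] = 62/11, E[X²] = 38
Var(X) = E[X²] − (E[X])² = 38 − 3844/121 = 754/121
SD(X) = √(754/121) ≈ 2.496

2.496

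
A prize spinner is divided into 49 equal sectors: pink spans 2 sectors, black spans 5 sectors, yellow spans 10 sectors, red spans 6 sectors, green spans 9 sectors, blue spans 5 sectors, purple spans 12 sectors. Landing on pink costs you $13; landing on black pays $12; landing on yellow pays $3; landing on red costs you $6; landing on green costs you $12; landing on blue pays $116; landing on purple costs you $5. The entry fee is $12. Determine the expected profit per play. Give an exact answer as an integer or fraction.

-148/49 dollars

E[payout] = (2/49)·(-13) + (5/49)·12 + (10/49)·3 + (6/49)·(-6) + (9/49)·(-12) + (5/49)·116 + (12/49)·(-5) = 440/49
Expected profit = 440/49 − 12 = -148/49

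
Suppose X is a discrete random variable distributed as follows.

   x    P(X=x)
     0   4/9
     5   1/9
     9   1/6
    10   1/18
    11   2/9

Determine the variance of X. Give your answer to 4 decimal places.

E[X] = (4/9)·0 + (1/9)·5 + (1/6)·9 + (1/18)·10 + (2/9)·11 = 91/18
E[X²] = (4/9)·0 + (1/9)·25 + (1/6)·81 + (1/18)·100 + (2/9)·121 = 877/18
Var(X) = 877/18 − (91/18)² = 7505/324 ≈ 23.1636

23.1636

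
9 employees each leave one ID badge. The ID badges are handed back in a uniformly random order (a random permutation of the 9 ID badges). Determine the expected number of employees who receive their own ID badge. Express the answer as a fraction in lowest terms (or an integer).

Let Xᵢ = 1 if person i gets their own ID badge. For each i, P(Xᵢ=1) = 1/9.
By linearity of expectation, E[X₁+…+X_9] = 9·(1/9) = 1.

1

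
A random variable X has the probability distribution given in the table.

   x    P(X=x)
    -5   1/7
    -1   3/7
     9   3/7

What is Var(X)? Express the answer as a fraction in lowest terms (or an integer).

E[X] = (1/7)·(-5) + (3/7)·(-1) + (3/7)·9 = 19/7
E[X²] = (1/7)·25 + (3/7)·1 + (3/7)·81 = 271/7
Var(X) = 271/7 − (19/7)² = 1536/49

1536/49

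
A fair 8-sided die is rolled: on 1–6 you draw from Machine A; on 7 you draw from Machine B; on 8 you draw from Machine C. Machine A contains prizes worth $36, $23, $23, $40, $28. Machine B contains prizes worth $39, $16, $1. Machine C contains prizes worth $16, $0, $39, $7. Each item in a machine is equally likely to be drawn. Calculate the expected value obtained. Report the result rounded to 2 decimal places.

$26.77

E[X | Machine A] = (36 + 23 + 23 + 40 + 28)/5 = 30
E[X | Machine B] = (39 + 16 + 1)/3 = 56/3
E[X | Machine C] = (16 + 0 + 39 + 7)/4 = 31/2
E[X] = (3/4)·30 + (1/8)·56/3 + (1/8)·31/2 = 1285/48 ≈ 26.77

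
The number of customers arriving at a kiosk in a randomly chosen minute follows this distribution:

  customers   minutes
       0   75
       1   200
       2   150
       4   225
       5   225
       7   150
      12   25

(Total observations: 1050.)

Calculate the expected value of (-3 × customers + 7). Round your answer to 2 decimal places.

Total = 1050, so P(customers=0) = 75/1050, etc.
E[-3x+7] = (1/14)·7 + (4/21)·4 + (1/7)·1 + (3/14)·(-5) + (3/14)·(-8) + (1/7)·(-14) + (1/42)·(-29)
     = -57/14 ≈ -4.07

-4.07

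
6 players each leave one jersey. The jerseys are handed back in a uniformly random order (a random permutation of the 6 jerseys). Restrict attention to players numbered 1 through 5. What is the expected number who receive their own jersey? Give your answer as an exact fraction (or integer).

5/6

Let Xᵢ = 1 if person i gets their own jersey. For each i, P(Xᵢ=1) = 1/6.
By linearity of expectation, E[X₁+…+X_5] = 5·(1/6) = 5/6.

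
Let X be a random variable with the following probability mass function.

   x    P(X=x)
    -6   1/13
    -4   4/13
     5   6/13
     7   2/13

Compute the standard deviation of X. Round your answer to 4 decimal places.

4.8893

E[X] = 22/13, E[X²] = 348/13
Var(X) = E[X²] − (E[X])² = 348/13 − 484/169 = 4040/169
SD(X) = √(4040/169) ≈ 4.8893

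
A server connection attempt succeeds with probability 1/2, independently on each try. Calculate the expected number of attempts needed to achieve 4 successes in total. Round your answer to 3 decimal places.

By linearity (sum of 4 independent geometric waits), E[trials] = 4/p = 4/(1/2) = 8.
≈ 8.000

8.000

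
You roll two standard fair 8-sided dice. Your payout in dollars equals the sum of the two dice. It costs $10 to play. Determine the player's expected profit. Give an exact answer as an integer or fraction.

-$1

Distribution of the sum of the two dice: 2 w.p. 1/64, 3 w.p. 1/32, 4 w.p. 3/64, 5 w.p. 1/16, 6 w.p. 5/64, 7 w.p. 3/32, …
E[payout] = (1/64)·2 + (1/32)·3 + (3/64)·4 + (1/16)·5 + (5/64)·6 + (3/32)·7 + (7/64)·8 + (1/8)·9 + (7/64)·10 + (3/32)·11 + (5/64)·12 + (1/16)·13 + (3/64)·14 + (1/32)·15 + (1/64)·16 = 9
Expected profit = 9 − 10 = -1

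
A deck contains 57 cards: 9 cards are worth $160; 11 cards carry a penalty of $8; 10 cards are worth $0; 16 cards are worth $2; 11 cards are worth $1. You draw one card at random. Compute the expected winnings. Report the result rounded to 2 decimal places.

E[payout] = (9/57)·160 + (11/57)·(-8) + (10/57)·0 + (16/57)·2 + (11/57)·1 = 465/19
≈ $24.47

$24.47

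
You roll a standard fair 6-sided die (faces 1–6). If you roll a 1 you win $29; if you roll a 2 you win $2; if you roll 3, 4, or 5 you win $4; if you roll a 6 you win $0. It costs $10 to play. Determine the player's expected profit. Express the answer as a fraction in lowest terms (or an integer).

-17/6 dollars

E[payout] = (1/6)·0 + (1/6)·2 + (1/2)·4 + (1/6)·29 = 43/6
Expected profit = 43/6 − 10 = -17/6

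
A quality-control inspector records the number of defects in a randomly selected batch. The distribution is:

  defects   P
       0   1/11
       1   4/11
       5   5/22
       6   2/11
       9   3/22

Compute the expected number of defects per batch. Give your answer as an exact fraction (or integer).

42/11

E[X] = (1/11)·0 + (4/11)·1 + (5/22)·5 + (2/11)·6 + (3/22)·9
     = 42/11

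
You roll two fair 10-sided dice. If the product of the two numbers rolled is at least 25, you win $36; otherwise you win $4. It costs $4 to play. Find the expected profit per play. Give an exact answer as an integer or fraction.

384/25 dollars

E[payout] = (13/25)·4 + (12/25)·36 = 484/25
Expected profit = 484/25 − 4 = 384/25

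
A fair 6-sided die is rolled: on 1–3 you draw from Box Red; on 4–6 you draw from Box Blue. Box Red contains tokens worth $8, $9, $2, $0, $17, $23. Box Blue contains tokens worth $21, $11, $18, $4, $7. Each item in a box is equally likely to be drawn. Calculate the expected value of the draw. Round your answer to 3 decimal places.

E[X | Box Red] = (8 + 9 + 2 + 0 + 17 + 23)/6 = 59/6
E[X | Box Blue] = (21 + 11 + 18 + 4 + 7)/5 = 61/5
E[X] = (1/2)·59/6 + (1/2)·61/5 = 661/60 ≈ 11.017

$11.017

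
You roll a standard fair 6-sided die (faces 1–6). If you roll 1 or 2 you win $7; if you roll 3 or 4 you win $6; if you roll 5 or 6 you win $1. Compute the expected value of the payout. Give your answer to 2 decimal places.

E[payout] = (1/3)·1 + (1/3)·6 + (1/3)·7 = 14/3
≈ $4.67

$4.67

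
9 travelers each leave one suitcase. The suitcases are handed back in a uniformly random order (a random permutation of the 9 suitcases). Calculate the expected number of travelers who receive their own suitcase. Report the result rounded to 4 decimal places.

Let Xᵢ = 1 if person i gets their own suitcase. For each i, P(Xᵢ=1) = 1/9.
By linearity of expectation, E[X₁+…+X_9] = 9·(1/9) = 1.
≈ 1.0000

1.0000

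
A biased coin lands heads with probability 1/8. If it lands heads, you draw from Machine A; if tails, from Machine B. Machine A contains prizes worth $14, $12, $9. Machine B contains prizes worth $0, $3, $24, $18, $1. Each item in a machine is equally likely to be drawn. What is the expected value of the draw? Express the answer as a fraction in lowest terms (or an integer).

E[X | Machine A] = (14 + 12 + 9)/3 = 35/3
E[X | Machine B] = (0 + 3 + 24 + 18 + 1)/5 = 46/5
E[X] = (1/8)·35/3 + (7/8)·46/5 = 1141/120

1141/120 dollars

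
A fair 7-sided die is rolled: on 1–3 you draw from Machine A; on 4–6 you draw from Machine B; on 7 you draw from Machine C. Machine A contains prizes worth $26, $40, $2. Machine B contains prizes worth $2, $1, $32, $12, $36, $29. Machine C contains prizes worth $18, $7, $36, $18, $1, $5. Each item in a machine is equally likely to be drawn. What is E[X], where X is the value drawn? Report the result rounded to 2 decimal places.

E[X | Machine A] = (26 + 40 + 2)/3 = 68/3
E[X | Machine B] = (2 + 1 + 32 + 12 + 36 + 29)/6 = 56/3
E[X | Machine C] = (18 + 7 + 36 + 18 + 1 + 5)/6 = 85/6
E[X] = (3/7)·68/3 + (3/7)·56/3 + (1/7)·85/6 = 829/42 ≈ 19.74

$19.74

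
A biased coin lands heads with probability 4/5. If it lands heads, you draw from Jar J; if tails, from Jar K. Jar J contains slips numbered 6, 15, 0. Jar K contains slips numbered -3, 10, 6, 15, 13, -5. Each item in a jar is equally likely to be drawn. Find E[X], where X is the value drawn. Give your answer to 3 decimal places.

E[X | Jar J] = (6 + 15 + 0)/3 = 7
E[X | Jar K] = (-3 + 10 + 6 + 15 + 13 − 5)/6 = 6
E[X] = (4/5)·7 + (1/5)·6 = 34/5 ≈ 6.800

6.800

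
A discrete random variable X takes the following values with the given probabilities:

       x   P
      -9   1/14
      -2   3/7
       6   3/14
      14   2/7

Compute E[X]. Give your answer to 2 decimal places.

3.79

E[X] = (1/14)·(-9) + (3/7)·(-2) + (3/14)·6 + (2/7)·14
     = 53/14 ≈ 3.79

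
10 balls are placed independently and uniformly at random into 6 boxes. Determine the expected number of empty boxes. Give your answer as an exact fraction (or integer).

9765625/10077696

Let Xⱼ=1 if box j is empty. P(Xⱼ=1) = ((6-1)/6)^10 = 9765625/60466176.
By linearity, E[#empty] = 6·9765625/60466176 = 9765625/10077696.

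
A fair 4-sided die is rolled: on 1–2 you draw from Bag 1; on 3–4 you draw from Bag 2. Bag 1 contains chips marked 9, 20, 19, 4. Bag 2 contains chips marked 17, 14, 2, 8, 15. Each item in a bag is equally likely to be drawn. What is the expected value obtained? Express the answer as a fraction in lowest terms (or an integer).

E[X | Bag 1] = (9 + 20 + 19 + 4)/4 = 13
E[X | Bag 2] = (17 + 14 + 2 + 8 + 15)/5 = 56/5
E[X] = (1/2)·13 + (1/2)·56/5 = 121/10

121/10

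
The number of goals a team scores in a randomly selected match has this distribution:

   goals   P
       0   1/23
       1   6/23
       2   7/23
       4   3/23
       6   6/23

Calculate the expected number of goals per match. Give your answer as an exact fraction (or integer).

E[X] = (1/23)·0 + (6/23)·1 + (7/23)·2 + (3/23)·4 + (6/23)·6
     = 68/23

68/23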